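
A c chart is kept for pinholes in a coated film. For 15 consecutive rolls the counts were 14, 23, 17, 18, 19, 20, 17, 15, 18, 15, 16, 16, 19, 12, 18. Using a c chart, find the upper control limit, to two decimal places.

c̄ = (14 + 23 + 17 + 18 + 19 + 20 + 17 + 15 + 18 + 15 + 16 + 16 + 19 + 12 + 18) / 15 = 257 / 15 = 17.1333
UCL = c̄ + 3√c̄ = 17.1333 + 3 × √17.1333 = 17.1333 + 3 × 4.1392 = 29.5511

29.55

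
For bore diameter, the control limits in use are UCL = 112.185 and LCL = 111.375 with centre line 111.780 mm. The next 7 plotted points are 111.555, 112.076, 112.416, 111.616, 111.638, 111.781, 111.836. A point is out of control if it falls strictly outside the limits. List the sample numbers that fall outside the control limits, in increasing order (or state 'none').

Compare each point to [111.375, 112.185]: sample 3 = 112.416 > UCL.

3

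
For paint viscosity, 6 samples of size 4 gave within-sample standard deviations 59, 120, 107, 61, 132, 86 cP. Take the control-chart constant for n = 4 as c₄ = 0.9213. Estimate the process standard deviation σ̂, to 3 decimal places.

s̄ = (59 + 120 + 107 + 61 + 132 + 86) / 6 = 94.1667
σ̂ = s̄ / c₄ = 94.1667 / 0.9213 = 102.2106

102.211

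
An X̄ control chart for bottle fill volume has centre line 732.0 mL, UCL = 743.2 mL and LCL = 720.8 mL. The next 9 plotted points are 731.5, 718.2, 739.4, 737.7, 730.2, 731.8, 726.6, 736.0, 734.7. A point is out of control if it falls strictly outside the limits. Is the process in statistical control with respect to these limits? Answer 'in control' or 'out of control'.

Compare each point to [720.8, 743.2]: sample 2 = 718.2 < LCL.

out of control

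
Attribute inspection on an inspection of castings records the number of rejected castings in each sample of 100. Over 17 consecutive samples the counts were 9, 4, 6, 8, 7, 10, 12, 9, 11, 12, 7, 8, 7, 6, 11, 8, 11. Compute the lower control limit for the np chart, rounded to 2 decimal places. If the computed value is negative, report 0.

p̄ = Σdᵢ / (k·n) = 146 / (17 × 100) = 0.08588
LCL = np̄ − 3·√(np̄(1−p̄)) = 8.5882 − 3 × 2.8019 = 0.1825

0.18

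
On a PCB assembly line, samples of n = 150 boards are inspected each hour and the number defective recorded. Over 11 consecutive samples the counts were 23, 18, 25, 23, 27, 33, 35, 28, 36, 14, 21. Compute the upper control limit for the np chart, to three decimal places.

p̄ = Σdᵢ / (k·n) = 283 / (11 × 150) = 0.17152
UCL = np̄ + 3·√(np̄(1−p̄)) = 25.7273 + 3 × √(25.7273×0.82848) = 25.7273 + 3 × 4.6168 = 39.5776

39.578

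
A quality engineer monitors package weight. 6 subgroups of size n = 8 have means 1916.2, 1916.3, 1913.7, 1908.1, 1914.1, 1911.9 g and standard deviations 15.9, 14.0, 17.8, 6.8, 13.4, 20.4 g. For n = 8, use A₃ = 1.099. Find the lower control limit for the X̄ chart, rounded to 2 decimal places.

X̄̄ = (1916.2 + 1916.3 + 1913.7 + 1908.1 + 1914.1 + 1911.9) / 6 = 1913.3833
s̄ = (15.9 + 14.0 + 17.8 + 6.8 + 13.4 + 20.4) / 6 = 14.7167
LCL = X̄̄ − A₃·s̄ = 1913.3833 − 1.099 × 14.7167 = 1897.2097

1897.21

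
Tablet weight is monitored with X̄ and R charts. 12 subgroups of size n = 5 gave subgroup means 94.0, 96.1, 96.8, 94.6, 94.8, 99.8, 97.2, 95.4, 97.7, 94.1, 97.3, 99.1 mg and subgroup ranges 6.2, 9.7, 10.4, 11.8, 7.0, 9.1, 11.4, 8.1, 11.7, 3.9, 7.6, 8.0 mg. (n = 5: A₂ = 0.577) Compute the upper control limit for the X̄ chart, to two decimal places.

101.45

X̄̄ = (94.0 + 96.1 + 96.8 + 94.6 + 94.8 + 99.8 + 97.2 + 95.4 + 97.7 + 94.1 + 97.3 + 99.1) / 12 = 1156.9000 / 12 = 96.4083
R̄ = (6.2 + 9.7 + 10.4 + 11.8 + 7.0 + 9.1 + 11.4 + 8.1 + 11.7 + 3.9 + 7.6 + 8.0) / 12 = 104.9000 / 12 = 8.7417
UCL = X̄̄ + A₂·R̄ = 96.4083 + 0.577 × 8.7417 = 101.4523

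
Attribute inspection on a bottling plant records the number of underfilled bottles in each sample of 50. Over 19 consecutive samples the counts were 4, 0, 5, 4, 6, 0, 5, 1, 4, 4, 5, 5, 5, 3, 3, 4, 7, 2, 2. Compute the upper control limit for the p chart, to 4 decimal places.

p̄ = Σdᵢ / (k·n) = 69 / (19 × 50) = 0.07263
UCL = p̄ + 3·√(p̄(1−p̄)/n) = 0.07263 + 3 × √(0.07263×0.92737/50) = 0.07263 + 3 × 0.03670 = 0.18274

0.1827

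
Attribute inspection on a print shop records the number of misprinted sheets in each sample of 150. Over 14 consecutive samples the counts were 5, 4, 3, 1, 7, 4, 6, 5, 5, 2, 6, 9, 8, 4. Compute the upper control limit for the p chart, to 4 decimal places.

0.0765

p̄ = Σdᵢ / (k·n) = 69 / (14 × 150) = 0.03286
UCL = p̄ + 3·√(p̄(1−p̄)/n) = 0.03286 + 3 × √(0.03286×0.96714/150) = 0.03286 + 3 × 0.01456 = 0.07652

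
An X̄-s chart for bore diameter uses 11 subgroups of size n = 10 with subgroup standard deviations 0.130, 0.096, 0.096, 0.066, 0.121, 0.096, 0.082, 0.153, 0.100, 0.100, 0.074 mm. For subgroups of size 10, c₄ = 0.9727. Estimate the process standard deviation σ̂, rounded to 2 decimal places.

0.10

s̄ = (0.130 + 0.096 + 0.096 + 0.066 + 0.121 + 0.096 + 0.082 + 0.153 + 0.100 + 0.100 + 0.074) / 11 = 0.1013
σ̂ = s̄ / c₄ = 0.1013 / 0.9727 = 0.1041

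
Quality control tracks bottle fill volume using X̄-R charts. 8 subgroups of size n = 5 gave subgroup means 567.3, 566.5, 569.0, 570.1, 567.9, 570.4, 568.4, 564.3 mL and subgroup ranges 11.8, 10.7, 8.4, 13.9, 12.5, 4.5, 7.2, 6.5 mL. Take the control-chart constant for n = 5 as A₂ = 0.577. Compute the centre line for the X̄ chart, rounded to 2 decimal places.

X̄̄ = (567.3 + 566.5 + 569.0 + 570.1 + 567.9 + 570.4 + 568.4 + 564.3) / 8 = 4543.9000 / 8 = 567.9875
CL = X̄̄ = 567.9875

567.99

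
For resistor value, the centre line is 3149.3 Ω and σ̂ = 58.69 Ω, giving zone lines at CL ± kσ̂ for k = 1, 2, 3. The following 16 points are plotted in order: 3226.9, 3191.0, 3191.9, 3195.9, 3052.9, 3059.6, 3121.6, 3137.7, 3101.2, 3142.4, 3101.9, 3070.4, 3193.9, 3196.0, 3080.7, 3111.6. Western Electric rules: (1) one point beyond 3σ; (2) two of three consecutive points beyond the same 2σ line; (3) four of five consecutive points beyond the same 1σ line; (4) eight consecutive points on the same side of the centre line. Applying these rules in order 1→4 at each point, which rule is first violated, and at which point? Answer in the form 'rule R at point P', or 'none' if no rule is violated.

rule 4 at point 12

Zone of each point (C = within 1σ̂, B = 1σ̂–2σ̂, A = 2σ̂–3σ̂, * = beyond 3σ̂; sign = side of CL): 1:+B, 2:+C, 3:+C, 4:+C, 5:-B, 6:-B, 7:-C, 8:-C, 9:-C, 10:-C, 11:-C, 12:-B, 13:+C, 14:+C, 15:-B, 16:-C
Rule 4 (eight consecutive points on the same side of the centre line) is satisfied at point 12.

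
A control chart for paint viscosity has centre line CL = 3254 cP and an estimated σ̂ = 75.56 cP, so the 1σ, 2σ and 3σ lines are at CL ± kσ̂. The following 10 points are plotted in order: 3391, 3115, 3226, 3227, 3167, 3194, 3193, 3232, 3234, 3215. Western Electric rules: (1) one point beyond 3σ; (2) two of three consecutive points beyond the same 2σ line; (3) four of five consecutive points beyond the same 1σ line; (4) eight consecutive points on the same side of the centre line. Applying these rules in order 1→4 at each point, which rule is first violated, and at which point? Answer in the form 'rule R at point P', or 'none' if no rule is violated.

rule 4 at point 9

Zone of each point (C = within 1σ̂, B = 1σ̂–2σ̂, A = 2σ̂–3σ̂, * = beyond 3σ̂; sign = side of CL): 1:+B, 2:-B, 3:-C, 4:-C, 5:-B, 6:-C, 7:-C, 8:-C, 9:-C, 10:-C
Rule 4 (eight consecutive points on the same side of the centre line) is satisfied at point 9.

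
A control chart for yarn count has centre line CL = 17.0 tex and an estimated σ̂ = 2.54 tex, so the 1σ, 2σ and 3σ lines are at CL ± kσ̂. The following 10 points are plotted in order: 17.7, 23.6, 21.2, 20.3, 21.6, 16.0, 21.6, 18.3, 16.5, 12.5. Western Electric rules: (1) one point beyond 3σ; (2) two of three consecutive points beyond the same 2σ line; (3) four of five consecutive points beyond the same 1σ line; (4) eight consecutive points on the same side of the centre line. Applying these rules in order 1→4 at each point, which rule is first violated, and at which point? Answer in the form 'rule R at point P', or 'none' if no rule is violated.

Zone of each point (C = within 1σ̂, B = 1σ̂–2σ̂, A = 2σ̂–3σ̂, * = beyond 3σ̂; sign = side of CL): 1:+C, 2:+A, 3:+B, 4:+B, 5:+B, 6:-C, 7:+B, 8:+C, 9:-C, 10:-B
Rule 3 (four of five consecutive points beyond the same 1σ limit) is satisfied at point 5.

rule 3 at point 5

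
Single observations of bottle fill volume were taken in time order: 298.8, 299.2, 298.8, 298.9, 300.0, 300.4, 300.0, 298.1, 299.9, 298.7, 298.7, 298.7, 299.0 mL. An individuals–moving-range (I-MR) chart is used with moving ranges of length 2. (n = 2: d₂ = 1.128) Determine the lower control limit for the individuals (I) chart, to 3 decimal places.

X̄ = (298.8 + 299.2 + 298.8 + 298.9 + 300.0 + 300.4 + 300.0 + 298.1 + 299.9 + 298.7 + 298.7 + 298.7 + 299.0) / 13 = 299.1692
Moving ranges: 0.4, 0.4, 0.1, 1.1, 0.4, 0.4, 1.9, 1.8, 1.2, 0.0, 0.0, 0.3; M̄R̄ = 8.0000 / 12 = 0.6667
LCL = X̄ − 3·M̄R̄/d₂ = 299.1692 − 3 × 0.6667 / 1.128 = 297.3962

297.396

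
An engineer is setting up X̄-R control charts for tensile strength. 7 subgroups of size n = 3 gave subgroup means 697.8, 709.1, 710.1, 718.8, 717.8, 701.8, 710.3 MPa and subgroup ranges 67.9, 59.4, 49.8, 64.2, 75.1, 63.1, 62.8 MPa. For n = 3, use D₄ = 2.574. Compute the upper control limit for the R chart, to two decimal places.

R̄ = (67.9 + 59.4 + 49.8 + 64.2 + 75.1 + 63.1 + 62.8) / 7 = 442.3000 / 7 = 63.1857
UCL_R = D₄·R̄ = 2.574 × 63.1857 = 162.6400

162.64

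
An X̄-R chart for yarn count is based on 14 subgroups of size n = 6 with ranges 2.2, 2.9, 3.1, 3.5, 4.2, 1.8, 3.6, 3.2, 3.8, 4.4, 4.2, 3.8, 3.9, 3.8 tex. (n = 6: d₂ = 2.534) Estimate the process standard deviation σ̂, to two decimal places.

1.36

R̄ = (2.2 + 2.9 + 3.1 + 3.5 + 4.2 + 1.8 + 3.6 + 3.2 + 3.8 + 4.4 + 4.2 + 3.8 + 3.9 + 3.8) / 14 = 3.4571
σ̂ = R̄ / d₂ = 3.4571 / 2.534 = 1.3643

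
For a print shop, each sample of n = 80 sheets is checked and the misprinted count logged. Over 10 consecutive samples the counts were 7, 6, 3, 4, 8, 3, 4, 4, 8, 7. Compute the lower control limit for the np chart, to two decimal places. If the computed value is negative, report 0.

p̄ = Σdᵢ / (k·n) = 54 / (10 × 80) = 0.06750
LCL = np̄ − 3·√(np̄(1−p̄)) = 5.4000 − 3 × 2.2440 = -1.3320 → 0 (negative, so LCL = 0)

0.00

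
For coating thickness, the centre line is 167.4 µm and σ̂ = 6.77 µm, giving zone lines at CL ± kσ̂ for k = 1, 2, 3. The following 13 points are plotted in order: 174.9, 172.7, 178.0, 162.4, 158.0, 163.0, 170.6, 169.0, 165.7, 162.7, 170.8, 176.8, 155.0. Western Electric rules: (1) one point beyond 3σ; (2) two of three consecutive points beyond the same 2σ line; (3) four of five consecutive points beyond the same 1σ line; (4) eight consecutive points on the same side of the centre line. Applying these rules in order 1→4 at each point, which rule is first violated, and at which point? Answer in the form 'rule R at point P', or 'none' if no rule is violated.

none

Zone of each point (C = within 1σ̂, B = 1σ̂–2σ̂, A = 2σ̂–3σ̂, * = beyond 3σ̂; sign = side of CL): 1:+B, 2:+C, 3:+B, 4:-C, 5:-B, 6:-C, 7:+C, 8:+C, 9:-C, 10:-C, 11:+C, 12:+B, 13:-B
No rule fires across all 13 points.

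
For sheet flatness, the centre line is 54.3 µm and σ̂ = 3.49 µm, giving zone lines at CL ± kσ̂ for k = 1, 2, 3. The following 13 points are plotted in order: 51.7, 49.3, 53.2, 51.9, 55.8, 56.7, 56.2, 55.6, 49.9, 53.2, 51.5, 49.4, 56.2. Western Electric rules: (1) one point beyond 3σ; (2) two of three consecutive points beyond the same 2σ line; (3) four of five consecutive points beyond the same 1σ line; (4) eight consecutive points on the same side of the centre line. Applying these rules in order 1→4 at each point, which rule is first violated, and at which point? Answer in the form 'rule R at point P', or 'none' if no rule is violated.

none

Zone of each point (C = within 1σ̂, B = 1σ̂–2σ̂, A = 2σ̂–3σ̂, * = beyond 3σ̂; sign = side of CL): 1:-C, 2:-B, 3:-C, 4:-C, 5:+C, 6:+C, 7:+C, 8:+C, 9:-B, 10:-C, 11:-C, 12:-B, 13:+C
No rule fires across all 13 points.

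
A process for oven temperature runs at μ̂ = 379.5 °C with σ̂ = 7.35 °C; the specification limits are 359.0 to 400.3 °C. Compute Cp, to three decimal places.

Cp = (USL − LSL) / (6σ̂) = (400.3 − 359.0) / (6 × 7.35) = 41.3000 / 44.1000 = 0.9365

0.937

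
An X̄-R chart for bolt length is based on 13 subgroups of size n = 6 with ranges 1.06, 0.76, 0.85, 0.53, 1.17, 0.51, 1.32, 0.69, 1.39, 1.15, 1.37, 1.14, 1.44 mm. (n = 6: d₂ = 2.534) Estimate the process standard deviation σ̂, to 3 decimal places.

R̄ = (1.06 + 0.76 + 0.85 + 0.53 + 1.17 + 0.51 + 1.32 + 0.69 + 1.39 + 1.15 + 1.37 + 1.14 + 1.44) / 13 = 1.0292
σ̂ = R̄ / d₂ = 1.0292 / 2.534 = 0.4062

0.406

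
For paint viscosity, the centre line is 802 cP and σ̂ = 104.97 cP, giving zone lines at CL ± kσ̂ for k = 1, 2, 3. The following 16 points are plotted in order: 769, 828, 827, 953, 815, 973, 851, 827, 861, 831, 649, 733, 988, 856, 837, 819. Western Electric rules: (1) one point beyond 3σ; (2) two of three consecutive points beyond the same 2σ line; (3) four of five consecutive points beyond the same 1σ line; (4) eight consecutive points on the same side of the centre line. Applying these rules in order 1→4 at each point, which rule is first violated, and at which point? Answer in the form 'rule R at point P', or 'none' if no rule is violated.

rule 4 at point 9

Zone of each point (C = within 1σ̂, B = 1σ̂–2σ̂, A = 2σ̂–3σ̂, * = beyond 3σ̂; sign = side of CL): 1:-C, 2:+C, 3:+C, 4:+B, 5:+C, 6:+B, 7:+C, 8:+C, 9:+C, 10:+C, 11:-B, 12:-C, 13:+B, 14:+C, 15:+C, 16:+C
Rule 4 (eight consecutive points on the same side of the centre line) is satisfied at point 9.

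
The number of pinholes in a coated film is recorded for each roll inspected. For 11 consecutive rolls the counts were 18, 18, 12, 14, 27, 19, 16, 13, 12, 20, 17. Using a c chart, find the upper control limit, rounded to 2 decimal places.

c̄ = (18 + 18 + 12 + 14 + 27 + 19 + 16 + 13 + 12 + 20 + 17) / 11 = 186 / 11 = 16.9091
UCL = c̄ + 3√c̄ = 16.9091 + 3 × √16.9091 = 16.9091 + 3 × 4.1121 = 29.2453

29.25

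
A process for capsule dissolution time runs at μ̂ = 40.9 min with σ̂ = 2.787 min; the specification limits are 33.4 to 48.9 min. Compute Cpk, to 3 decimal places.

Cpu = (USL − μ̂) / (3σ̂) = (48.9 − 40.9) / (3 × 2.787) = 0.9568; Cpl = (μ̂ − LSL) / (3σ̂) = (40.9 − 33.4) / (3 × 2.787) = 0.8970; Cpk = min(Cpu, Cpl) = 0.8970

0.897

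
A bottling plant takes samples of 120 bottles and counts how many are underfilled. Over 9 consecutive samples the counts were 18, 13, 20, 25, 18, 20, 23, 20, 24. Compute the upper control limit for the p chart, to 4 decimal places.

p̄ = Σdᵢ / (k·n) = 181 / (9 × 120) = 0.16759
UCL = p̄ + 3·√(p̄(1−p̄)/n) = 0.16759 + 3 × √(0.16759×0.83241/120) = 0.16759 + 3 × 0.03410 = 0.26988

0.2699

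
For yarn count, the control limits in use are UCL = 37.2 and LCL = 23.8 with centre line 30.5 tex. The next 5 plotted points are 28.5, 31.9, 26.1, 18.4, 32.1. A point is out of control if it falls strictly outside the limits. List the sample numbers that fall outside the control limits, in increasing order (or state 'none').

Compare each point to [23.8, 37.2]: sample 4 = 18.4 < LCL.

4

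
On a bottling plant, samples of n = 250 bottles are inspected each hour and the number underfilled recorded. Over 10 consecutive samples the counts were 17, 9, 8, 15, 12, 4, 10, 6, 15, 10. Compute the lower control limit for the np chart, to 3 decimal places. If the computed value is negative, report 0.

p̄ = Σdᵢ / (k·n) = 106 / (10 × 250) = 0.04240
LCL = np̄ − 3·√(np̄(1−p̄)) = 10.6000 − 3 × 3.1860 = 1.0420

1.042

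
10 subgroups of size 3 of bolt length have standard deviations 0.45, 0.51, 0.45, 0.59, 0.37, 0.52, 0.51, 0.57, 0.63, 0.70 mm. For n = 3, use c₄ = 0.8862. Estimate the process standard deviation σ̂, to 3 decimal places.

s̄ = (0.45 + 0.51 + 0.45 + 0.59 + 0.37 + 0.52 + 0.51 + 0.57 + 0.63 + 0.70) / 10 = 0.5300
σ̂ = s̄ / c₄ = 0.5300 / 0.8862 = 0.5981

0.598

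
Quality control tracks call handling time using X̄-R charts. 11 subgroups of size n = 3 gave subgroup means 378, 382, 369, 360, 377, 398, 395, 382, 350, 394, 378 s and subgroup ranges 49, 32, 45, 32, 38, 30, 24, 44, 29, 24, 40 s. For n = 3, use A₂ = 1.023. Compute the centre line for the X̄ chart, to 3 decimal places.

X̄̄ = (378 + 382 + 369 + 360 + 377 + 398 + 395 + 382 + 350 + 394 + 378) / 11 = 4163.0000 / 11 = 378.4545
CL = X̄̄ = 378.4545

378.455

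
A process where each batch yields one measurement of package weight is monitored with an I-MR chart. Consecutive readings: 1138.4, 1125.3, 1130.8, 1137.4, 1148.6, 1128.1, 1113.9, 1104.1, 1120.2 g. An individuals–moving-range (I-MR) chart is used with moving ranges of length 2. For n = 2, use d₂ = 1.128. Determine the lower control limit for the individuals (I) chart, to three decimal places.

X̄ = (1138.4 + 1125.3 + 1130.8 + 1137.4 + 1148.6 + 1128.1 + 1113.9 + 1104.1 + 1120.2) / 9 = 1127.4222
Moving ranges: 13.1, 5.5, 6.6, 11.2, 20.5, 14.2, 9.8, 16.1; M̄R̄ = 97.0000 / 8 = 12.1250
LCL = X̄ − 3·M̄R̄/d₂ = 1127.4222 − 3 × 12.1250 / 1.128 = 1095.1749

1095.175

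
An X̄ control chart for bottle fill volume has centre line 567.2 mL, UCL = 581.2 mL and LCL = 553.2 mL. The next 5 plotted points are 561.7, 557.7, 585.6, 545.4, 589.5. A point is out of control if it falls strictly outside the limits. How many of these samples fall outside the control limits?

3

Compare each point to [553.2, 581.2]: sample 3 = 585.6 > UCL; sample 4 = 545.4 < LCL; sample 5 = 589.5 > UCL.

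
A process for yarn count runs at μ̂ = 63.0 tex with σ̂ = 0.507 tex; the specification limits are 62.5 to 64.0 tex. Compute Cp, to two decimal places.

Cp = (USL − LSL) / (6σ̂) = (64.0 − 62.5) / (6 × 0.507) = 1.5000 / 3.0420 = 0.4931

0.49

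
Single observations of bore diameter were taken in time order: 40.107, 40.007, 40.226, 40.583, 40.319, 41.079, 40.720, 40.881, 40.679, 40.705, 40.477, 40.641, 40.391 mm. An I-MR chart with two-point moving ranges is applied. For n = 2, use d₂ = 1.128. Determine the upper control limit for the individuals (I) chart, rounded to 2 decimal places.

41.21

X̄ = (40.107 + 40.007 + 40.226 + 40.583 + 40.319 + 41.079 + 40.720 + 40.881 + 40.679 + 40.705 + 40.477 + 40.641 + 40.391) / 13 = 40.5242
Moving ranges: 0.100, 0.219, 0.357, 0.264, 0.760, 0.359, 0.161, 0.202, 0.026, 0.228, 0.164, 0.250; M̄R̄ = 3.0900 / 12 = 0.2575
UCL = X̄ + 3·M̄R̄/d₂ = 40.5242 + 3 × 0.2575 / 1.128 = 41.2091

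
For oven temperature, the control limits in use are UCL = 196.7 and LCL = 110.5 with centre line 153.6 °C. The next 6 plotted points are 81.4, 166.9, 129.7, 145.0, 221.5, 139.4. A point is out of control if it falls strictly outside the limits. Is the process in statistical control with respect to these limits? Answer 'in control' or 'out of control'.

Compare each point to [110.5, 196.7]: sample 1 = 81.4 < LCL; sample 5 = 221.5 > UCL.

out of control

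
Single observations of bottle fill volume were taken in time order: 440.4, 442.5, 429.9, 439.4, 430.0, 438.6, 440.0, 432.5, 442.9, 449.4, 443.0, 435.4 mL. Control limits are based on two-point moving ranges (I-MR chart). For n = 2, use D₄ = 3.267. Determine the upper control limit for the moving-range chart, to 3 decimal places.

24.354

Moving ranges: 2.1, 12.6, 9.5, 9.4, 8.6, 1.4, 7.5, 10.4, 6.5, 6.4, 7.6; M̄R̄ = 82.0000 / 11 = 7.4545
UCL_MR = D₄·M̄R̄ = 3.267 × 7.4545 = 24.3540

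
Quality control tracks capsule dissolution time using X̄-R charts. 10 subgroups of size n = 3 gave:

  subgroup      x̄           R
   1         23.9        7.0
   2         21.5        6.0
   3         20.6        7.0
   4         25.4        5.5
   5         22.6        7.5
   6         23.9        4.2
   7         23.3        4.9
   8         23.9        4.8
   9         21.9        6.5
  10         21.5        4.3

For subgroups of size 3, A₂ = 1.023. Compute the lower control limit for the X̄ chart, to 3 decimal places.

16.947

X̄̄ = (23.9 + 21.5 + 20.6 + 25.4 + 22.6 + 23.9 + 23.3 + 23.9 + 21.9 + 21.5) / 10 = 228.5000 / 10 = 22.8500
R̄ = (7.0 + 6.0 + 7.0 + 5.5 + 7.5 + 4.2 + 4.9 + 4.8 + 6.5 + 4.3) / 10 = 57.7000 / 10 = 5.7700
LCL = X̄̄ − A₂·R̄ = 22.8500 − 1.023 × 5.7700 = 16.9473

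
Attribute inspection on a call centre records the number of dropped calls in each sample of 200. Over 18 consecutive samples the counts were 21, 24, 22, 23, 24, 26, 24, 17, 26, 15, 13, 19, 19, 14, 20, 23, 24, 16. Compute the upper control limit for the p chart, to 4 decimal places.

0.1672

p̄ = Σdᵢ / (k·n) = 370 / (18 × 200) = 0.10278
UCL = p̄ + 3·√(p̄(1−p̄)/n) = 0.10278 + 3 × √(0.10278×0.89722/200) = 0.10278 + 3 × 0.02147 = 0.16720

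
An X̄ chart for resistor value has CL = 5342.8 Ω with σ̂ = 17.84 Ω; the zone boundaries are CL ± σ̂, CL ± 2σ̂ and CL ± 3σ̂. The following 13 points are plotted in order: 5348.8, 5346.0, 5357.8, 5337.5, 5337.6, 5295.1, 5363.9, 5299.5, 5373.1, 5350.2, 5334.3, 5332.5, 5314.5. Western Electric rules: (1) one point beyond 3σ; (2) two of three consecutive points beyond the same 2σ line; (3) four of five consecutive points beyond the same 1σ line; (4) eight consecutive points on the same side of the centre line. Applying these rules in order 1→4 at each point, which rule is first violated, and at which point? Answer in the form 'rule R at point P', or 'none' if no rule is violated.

Zone of each point (C = within 1σ̂, B = 1σ̂–2σ̂, A = 2σ̂–3σ̂, * = beyond 3σ̂; sign = side of CL): 1:+C, 2:+C, 3:+C, 4:-C, 5:-C, 6:-A, 7:+B, 8:-A, 9:+B, 10:+C, 11:-C, 12:-C, 13:-B
Rule 2 (two of three consecutive points beyond the same 2σ limit) is satisfied at point 8.

rule 2 at point 8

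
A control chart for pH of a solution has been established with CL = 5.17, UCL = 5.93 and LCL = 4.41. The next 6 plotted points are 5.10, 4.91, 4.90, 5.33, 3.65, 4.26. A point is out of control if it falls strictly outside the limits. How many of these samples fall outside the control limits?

2

Compare each point to [4.41, 5.93]: sample 5 = 3.65 < LCL; sample 6 = 4.26 < LCL.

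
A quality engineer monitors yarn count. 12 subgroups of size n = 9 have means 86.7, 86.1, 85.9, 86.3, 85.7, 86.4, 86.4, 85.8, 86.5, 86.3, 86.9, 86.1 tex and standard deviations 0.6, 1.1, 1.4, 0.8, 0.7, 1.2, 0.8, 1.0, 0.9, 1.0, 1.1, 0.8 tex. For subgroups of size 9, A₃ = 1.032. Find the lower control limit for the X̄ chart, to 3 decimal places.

85.278

X̄̄ = (86.7 + 86.1 + 85.9 + 86.3 + 85.7 + 86.4 + 86.4 + 85.8 + 86.5 + 86.3 + 86.9 + 86.1) / 12 = 86.2583
s̄ = (0.6 + 1.1 + 1.4 + 0.8 + 0.7 + 1.2 + 0.8 + 1.0 + 0.9 + 1.0 + 1.1 + 0.8) / 12 = 0.9500
LCL = X̄̄ − A₃·s̄ = 86.2583 − 1.032 × 0.9500 = 85.2779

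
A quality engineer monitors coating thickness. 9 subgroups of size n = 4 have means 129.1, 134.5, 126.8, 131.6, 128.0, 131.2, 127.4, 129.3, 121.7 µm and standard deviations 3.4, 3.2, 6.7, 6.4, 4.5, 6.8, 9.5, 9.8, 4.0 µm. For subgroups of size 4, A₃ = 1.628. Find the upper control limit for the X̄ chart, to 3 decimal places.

138.667

X̄̄ = (129.1 + 134.5 + 126.8 + 131.6 + 128.0 + 131.2 + 127.4 + 129.3 + 121.7) / 9 = 128.8444
s̄ = (3.4 + 3.2 + 6.7 + 6.4 + 4.5 + 6.8 + 9.5 + 9.8 + 4.0) / 9 = 6.0333
UCL = X̄̄ + A₃·s̄ = 128.8444 + 1.628 × 6.0333 = 138.6667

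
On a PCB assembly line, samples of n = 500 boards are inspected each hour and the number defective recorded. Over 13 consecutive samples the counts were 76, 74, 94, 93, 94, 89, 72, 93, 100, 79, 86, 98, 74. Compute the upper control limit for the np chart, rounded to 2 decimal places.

p̄ = Σdᵢ / (k·n) = 1122 / (13 × 500) = 0.17262
UCL = np̄ + 3·√(np̄(1−p̄)) = 86.3077 + 3 × √(86.3077×0.82738) = 86.3077 + 3 × 8.4504 = 111.6590

111.66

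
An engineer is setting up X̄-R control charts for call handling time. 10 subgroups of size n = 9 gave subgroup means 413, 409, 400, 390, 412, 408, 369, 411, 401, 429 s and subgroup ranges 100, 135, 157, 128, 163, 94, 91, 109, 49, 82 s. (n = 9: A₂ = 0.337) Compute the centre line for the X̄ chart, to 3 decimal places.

404.200

X̄̄ = (413 + 409 + 400 + 390 + 412 + 408 + 369 + 411 + 401 + 429) / 10 = 4042.0000 / 10 = 404.2000
CL = X̄̄ = 404.2000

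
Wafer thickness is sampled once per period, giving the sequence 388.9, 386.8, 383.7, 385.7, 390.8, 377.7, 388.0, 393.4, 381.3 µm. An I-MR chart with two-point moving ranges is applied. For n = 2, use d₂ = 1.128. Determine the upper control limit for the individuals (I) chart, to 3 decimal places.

X̄ = (388.9 + 386.8 + 383.7 + 385.7 + 390.8 + 377.7 + 388.0 + 393.4 + 381.3) / 9 = 386.2556
Moving ranges: 2.1, 3.1, 2.0, 5.1, 13.1, 10.3, 5.4, 12.1; M̄R̄ = 53.2000 / 8 = 6.6500
UCL = X̄ + 3·M̄R̄/d₂ = 386.2556 + 3 × 6.6500 / 1.128 = 403.9417

403.942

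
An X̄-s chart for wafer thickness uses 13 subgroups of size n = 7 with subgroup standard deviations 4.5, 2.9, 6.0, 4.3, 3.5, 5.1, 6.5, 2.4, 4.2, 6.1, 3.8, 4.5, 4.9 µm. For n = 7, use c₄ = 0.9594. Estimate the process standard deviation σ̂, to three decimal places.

4.706

s̄ = (4.5 + 2.9 + 6.0 + 4.3 + 3.5 + 5.1 + 6.5 + 2.4 + 4.2 + 6.1 + 3.8 + 4.5 + 4.9) / 13 = 4.5154
σ̂ = s̄ / c₄ = 4.5154 / 0.9594 = 4.7065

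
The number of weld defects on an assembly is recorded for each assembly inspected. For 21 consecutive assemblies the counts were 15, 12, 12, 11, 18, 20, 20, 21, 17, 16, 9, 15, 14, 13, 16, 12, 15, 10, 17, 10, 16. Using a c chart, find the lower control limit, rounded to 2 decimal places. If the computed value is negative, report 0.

c̄ = (15 + 12 + 12 + 11 + 18 + 20 + 20 + 21 + 17 + 16 + 9 + 15 + 14 + 13 + 16 + 12 + 15 + 10 + 17 + 10 + 16) / 21 = 309 / 21 = 14.7143
LCL = c̄ − 3√c̄ = 14.7143 − 3 × 3.8359 = 3.2065

3.21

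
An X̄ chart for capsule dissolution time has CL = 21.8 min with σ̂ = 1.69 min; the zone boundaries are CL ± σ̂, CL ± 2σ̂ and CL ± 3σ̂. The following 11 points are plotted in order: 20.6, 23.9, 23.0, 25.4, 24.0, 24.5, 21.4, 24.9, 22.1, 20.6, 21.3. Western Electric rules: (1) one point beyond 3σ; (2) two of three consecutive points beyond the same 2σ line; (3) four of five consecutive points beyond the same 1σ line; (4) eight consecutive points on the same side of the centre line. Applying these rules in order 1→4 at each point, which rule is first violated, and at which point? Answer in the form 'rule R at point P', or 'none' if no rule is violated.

Zone of each point (C = within 1σ̂, B = 1σ̂–2σ̂, A = 2σ̂–3σ̂, * = beyond 3σ̂; sign = side of CL): 1:-C, 2:+B, 3:+C, 4:+A, 5:+B, 6:+B, 7:-C, 8:+B, 9:+C, 10:-C, 11:-C
Rule 3 (four of five consecutive points beyond the same 1σ limit) is satisfied at point 6.

rule 3 at point 6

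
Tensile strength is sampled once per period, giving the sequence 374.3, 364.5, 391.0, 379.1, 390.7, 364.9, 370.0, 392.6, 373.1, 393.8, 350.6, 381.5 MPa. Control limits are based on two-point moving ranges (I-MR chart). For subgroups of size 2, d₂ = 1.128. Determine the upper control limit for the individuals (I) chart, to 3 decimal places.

X̄ = (374.3 + 364.5 + 391.0 + 379.1 + 390.7 + 364.9 + 370.0 + 392.6 + 373.1 + 393.8 + 350.6 + 381.5) / 12 = 377.1750
Moving ranges: 9.8, 26.5, 11.9, 11.6, 25.8, 5.1, 22.6, 19.5, 20.7, 43.2, 30.9; M̄R̄ = 227.6000 / 11 = 20.6909
UCL = X̄ + 3·M̄R̄/d₂ = 377.1750 + 3 × 20.6909 / 1.128 = 432.2040

432.204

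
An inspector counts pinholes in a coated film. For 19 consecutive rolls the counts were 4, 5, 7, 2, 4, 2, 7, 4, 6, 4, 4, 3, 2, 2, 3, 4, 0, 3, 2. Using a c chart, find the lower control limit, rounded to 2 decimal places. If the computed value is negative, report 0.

c̄ = (4 + 5 + 7 + 2 + 4 + 2 + 7 + 4 + 6 + 4 + 4 + 3 + 2 + 2 + 3 + 4 + 0 + 3 + 2) / 19 = 68 / 19 = 3.5789
LCL = c̄ − 3√c̄ = 3.5789 − 3 × 1.8918 = -2.0965 → 0 (cannot be negative)

0.00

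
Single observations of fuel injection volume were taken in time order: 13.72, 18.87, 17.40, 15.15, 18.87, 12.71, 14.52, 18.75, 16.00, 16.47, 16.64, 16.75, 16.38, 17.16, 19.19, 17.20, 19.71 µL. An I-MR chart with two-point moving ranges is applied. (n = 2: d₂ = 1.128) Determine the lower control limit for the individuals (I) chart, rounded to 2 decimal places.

X̄ = (13.72 + 18.87 + 17.40 + 15.15 + 18.87 + 12.71 + 14.52 + 18.75 + 16.00 + 16.47 + 16.64 + 16.75 + 16.38 + 17.16 + 19.19 + 17.20 + 19.71) / 17 = 16.7935
Moving ranges: 5.15, 1.47, 2.25, 3.72, 6.16, 1.81, 4.23, 2.75, 0.47, 0.17, 0.11, 0.37, 0.78, 2.03, 1.99, 2.51; M̄R̄ = 35.9700 / 16 = 2.2481
LCL = X̄ − 3·M̄R̄/d₂ = 16.7935 − 3 × 2.2481 / 1.128 = 10.8145

10.81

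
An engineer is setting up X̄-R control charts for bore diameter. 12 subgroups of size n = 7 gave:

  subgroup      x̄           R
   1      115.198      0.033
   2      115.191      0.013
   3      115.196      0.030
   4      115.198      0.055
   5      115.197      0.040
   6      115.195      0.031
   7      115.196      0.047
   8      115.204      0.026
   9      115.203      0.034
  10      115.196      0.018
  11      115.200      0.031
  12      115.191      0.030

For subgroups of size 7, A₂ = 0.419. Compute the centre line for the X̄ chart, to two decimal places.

X̄̄ = (115.198 + 115.191 + 115.196 + 115.198 + 115.197 + 115.195 + 115.196 + 115.204 + 115.203 + 115.196 + 115.200 + 115.191) / 12 = 1382.3650 / 12 = 115.1971
CL = X̄̄ = 115.1971

115.20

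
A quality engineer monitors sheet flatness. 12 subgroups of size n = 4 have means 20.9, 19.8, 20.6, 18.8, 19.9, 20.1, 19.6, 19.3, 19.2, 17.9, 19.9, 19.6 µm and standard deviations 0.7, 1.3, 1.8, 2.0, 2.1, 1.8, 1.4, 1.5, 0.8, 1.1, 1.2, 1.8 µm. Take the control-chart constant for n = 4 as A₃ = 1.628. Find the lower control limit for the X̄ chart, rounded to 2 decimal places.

17.26

X̄̄ = (20.9 + 19.8 + 20.6 + 18.8 + 19.9 + 20.1 + 19.6 + 19.3 + 19.2 + 17.9 + 19.9 + 19.6) / 12 = 19.6333
s̄ = (0.7 + 1.3 + 1.8 + 2.0 + 2.1 + 1.8 + 1.4 + 1.5 + 0.8 + 1.1 + 1.2 + 1.8) / 12 = 1.4583
LCL = X̄̄ − A₃·s̄ = 19.6333 − 1.628 × 1.4583 = 17.2592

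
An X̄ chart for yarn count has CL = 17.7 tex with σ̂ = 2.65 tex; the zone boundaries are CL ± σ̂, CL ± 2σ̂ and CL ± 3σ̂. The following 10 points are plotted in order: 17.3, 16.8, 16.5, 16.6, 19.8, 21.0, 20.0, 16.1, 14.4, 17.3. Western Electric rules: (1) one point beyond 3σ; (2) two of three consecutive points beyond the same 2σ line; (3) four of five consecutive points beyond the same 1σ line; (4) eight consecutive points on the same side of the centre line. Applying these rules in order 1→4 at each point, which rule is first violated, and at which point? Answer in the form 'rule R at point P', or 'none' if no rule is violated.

none

Zone of each point (C = within 1σ̂, B = 1σ̂–2σ̂, A = 2σ̂–3σ̂, * = beyond 3σ̂; sign = side of CL): 1:-C, 2:-C, 3:-C, 4:-C, 5:+C, 6:+B, 7:+C, 8:-C, 9:-B, 10:-C
No rule fires across all 10 points.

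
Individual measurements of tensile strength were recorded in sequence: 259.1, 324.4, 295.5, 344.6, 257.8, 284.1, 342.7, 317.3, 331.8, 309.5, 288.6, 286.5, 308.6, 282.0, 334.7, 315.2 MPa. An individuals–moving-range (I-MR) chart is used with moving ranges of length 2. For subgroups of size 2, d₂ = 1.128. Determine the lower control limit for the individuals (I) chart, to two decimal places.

212.76

X̄ = (259.1 + 324.4 + 295.5 + 344.6 + 257.8 + 284.1 + 342.7 + 317.3 + 331.8 + 309.5 + 288.6 + 286.5 + 308.6 + 282.0 + 334.7 + 315.2) / 16 = 305.1500
Moving ranges: 65.3, 28.9, 49.1, 86.8, 26.3, 58.6, 25.4, 14.5, 22.3, 20.9, 2.1, 22.1, 26.6, 52.7, 19.5; M̄R̄ = 521.1000 / 15 = 34.7400
LCL = X̄ − 3·M̄R̄/d₂ = 305.1500 − 3 × 34.7400 / 1.128 = 212.7564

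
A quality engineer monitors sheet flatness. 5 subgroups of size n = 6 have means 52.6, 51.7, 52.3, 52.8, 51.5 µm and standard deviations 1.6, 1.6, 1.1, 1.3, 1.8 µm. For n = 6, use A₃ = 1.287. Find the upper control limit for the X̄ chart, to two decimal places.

X̄̄ = (52.6 + 51.7 + 52.3 + 52.8 + 51.5) / 5 = 52.1800
s̄ = (1.6 + 1.6 + 1.1 + 1.3 + 1.8) / 5 = 1.4800
UCL = X̄̄ + A₃·s̄ = 52.1800 + 1.287 × 1.4800 = 54.0848

54.08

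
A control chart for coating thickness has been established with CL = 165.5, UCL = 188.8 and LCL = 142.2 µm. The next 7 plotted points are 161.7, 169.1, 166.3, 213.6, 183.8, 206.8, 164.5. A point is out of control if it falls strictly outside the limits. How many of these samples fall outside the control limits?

2

Compare each point to [142.2, 188.8]: sample 4 = 213.6 > UCL; sample 6 = 206.8 > UCL.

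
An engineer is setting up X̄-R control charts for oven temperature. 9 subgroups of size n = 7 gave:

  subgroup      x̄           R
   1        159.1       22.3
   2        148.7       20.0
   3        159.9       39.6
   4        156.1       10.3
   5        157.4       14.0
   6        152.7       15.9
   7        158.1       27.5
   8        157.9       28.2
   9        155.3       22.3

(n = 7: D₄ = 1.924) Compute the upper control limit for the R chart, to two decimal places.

R̄ = (22.3 + 20.0 + 39.6 + 10.3 + 14.0 + 15.9 + 27.5 + 28.2 + 22.3) / 9 = 200.1000 / 9 = 22.2333
UCL_R = D₄·R̄ = 1.924 × 22.2333 = 42.7769

42.78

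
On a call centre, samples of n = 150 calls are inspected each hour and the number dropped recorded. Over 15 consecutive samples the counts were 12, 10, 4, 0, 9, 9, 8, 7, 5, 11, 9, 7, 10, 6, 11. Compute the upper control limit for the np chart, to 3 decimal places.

p̄ = Σdᵢ / (k·n) = 118 / (15 × 150) = 0.05244
UCL = np̄ + 3·√(np̄(1−p̄)) = 7.8667 + 3 × √(7.8667×0.94756) = 7.8667 + 3 × 2.7302 = 16.0573

16.057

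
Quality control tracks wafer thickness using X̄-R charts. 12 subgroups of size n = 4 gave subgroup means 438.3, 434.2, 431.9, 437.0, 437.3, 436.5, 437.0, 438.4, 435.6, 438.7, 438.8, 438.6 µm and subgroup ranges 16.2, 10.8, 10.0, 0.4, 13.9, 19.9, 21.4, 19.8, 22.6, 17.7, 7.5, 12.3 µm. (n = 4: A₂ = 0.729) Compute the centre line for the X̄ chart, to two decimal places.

436.86

X̄̄ = (438.3 + 434.2 + 431.9 + 437.0 + 437.3 + 436.5 + 437.0 + 438.4 + 435.6 + 438.7 + 438.8 + 438.6) / 12 = 5242.3000 / 12 = 436.8583
CL = X̄̄ = 436.8583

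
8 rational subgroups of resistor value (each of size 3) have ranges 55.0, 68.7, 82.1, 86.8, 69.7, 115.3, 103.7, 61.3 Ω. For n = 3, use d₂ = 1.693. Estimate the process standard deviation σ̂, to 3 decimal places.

47.445

R̄ = (55.0 + 68.7 + 82.1 + 86.8 + 69.7 + 115.3 + 103.7 + 61.3) / 8 = 80.3250
σ̂ = R̄ / d₂ = 80.3250 / 1.693 = 47.4454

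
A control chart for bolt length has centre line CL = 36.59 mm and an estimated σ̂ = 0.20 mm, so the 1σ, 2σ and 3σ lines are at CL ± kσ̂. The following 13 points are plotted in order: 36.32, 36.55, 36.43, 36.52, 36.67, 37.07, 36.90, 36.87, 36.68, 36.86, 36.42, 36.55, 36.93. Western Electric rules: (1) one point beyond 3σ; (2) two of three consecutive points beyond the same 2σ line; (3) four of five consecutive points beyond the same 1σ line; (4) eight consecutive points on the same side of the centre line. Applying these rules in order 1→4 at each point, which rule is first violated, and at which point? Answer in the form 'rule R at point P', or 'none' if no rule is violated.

rule 3 at point 10

Zone of each point (C = within 1σ̂, B = 1σ̂–2σ̂, A = 2σ̂–3σ̂, * = beyond 3σ̂; sign = side of CL): 1:-B, 2:-C, 3:-C, 4:-C, 5:+C, 6:+A, 7:+B, 8:+B, 9:+C, 10:+B, 11:-C, 12:-C, 13:+B
Rule 3 (four of five consecutive points beyond the same 1σ limit) is satisfied at point 10.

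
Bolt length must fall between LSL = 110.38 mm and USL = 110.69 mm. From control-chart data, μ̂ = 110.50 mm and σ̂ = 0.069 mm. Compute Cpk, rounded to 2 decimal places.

Cpu = (USL − μ̂) / (3σ̂) = (110.69 − 110.50) / (3 × 0.069) = 0.9179; Cpl = (μ̂ − LSL) / (3σ̂) = (110.50 − 110.38) / (3 × 0.069) = 0.5797; Cpk = min(Cpu, Cpl) = 0.5797

0.58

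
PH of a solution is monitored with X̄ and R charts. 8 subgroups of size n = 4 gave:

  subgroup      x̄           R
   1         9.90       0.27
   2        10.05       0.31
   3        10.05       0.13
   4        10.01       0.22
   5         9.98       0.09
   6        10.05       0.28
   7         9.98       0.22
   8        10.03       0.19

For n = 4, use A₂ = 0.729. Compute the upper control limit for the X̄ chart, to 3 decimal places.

10.162

X̄̄ = (9.90 + 10.05 + 10.05 + 10.01 + 9.98 + 10.05 + 9.98 + 10.03) / 8 = 80.0500 / 8 = 10.0062
R̄ = (0.27 + 0.31 + 0.13 + 0.22 + 0.09 + 0.28 + 0.22 + 0.19) / 8 = 1.7100 / 8 = 0.2137
UCL = X̄̄ + A₂·R̄ = 10.0062 + 0.729 × 0.2137 = 10.1621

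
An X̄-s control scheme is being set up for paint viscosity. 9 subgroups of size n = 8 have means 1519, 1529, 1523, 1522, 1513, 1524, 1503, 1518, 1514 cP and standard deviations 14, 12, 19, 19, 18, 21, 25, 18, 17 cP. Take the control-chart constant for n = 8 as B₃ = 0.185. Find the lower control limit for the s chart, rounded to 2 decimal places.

3.35

s̄ = (14 + 12 + 19 + 19 + 18 + 21 + 25 + 18 + 17) / 9 = 18.1111
LCL_s = B₃·s̄ = 0.185 × 18.1111 = 3.3506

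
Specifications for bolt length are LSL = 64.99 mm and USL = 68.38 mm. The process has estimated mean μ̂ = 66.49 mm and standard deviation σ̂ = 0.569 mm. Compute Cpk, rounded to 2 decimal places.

0.88

Cpu = (USL − μ̂) / (3σ̂) = (68.38 − 66.49) / (3 × 0.569) = 1.1072; Cpl = (μ̂ − LSL) / (3σ̂) = (66.49 − 64.99) / (3 × 0.569) = 0.8787; Cpk = min(Cpu, Cpl) = 0.8787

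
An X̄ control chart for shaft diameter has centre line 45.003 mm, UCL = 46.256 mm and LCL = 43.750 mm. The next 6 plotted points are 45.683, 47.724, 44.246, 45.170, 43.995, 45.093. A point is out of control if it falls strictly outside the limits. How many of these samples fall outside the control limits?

Compare each point to [43.750, 46.256]: sample 2 = 47.724 > UCL.

1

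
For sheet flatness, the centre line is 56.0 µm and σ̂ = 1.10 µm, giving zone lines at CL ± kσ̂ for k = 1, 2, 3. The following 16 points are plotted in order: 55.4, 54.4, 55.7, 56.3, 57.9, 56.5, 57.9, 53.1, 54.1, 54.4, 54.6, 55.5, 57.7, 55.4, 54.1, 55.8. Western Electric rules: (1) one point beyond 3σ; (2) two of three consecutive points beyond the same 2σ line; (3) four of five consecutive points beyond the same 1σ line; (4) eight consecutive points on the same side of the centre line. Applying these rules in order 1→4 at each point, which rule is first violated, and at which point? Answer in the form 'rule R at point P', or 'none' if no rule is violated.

rule 3 at point 11

Zone of each point (C = within 1σ̂, B = 1σ̂–2σ̂, A = 2σ̂–3σ̂, * = beyond 3σ̂; sign = side of CL): 1:-C, 2:-B, 3:-C, 4:+C, 5:+B, 6:+C, 7:+B, 8:-A, 9:-B, 10:-B, 11:-B, 12:-C, 13:+B, 14:-C, 15:-B, 16:-C
Rule 3 (four of five consecutive points beyond the same 1σ limit) is satisfied at point 11.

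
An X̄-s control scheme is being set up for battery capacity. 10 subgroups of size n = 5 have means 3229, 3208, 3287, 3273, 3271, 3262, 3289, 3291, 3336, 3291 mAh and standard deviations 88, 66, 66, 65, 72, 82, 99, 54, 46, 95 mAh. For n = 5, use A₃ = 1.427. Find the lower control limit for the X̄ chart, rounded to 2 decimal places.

3169.10

X̄̄ = (3229 + 3208 + 3287 + 3273 + 3271 + 3262 + 3289 + 3291 + 3336 + 3291) / 10 = 3273.7000
s̄ = (88 + 66 + 66 + 65 + 72 + 82 + 99 + 54 + 46 + 95) / 10 = 73.3000
LCL = X̄̄ − A₃·s̄ = 3273.7000 − 1.427 × 73.3000 = 3169.1009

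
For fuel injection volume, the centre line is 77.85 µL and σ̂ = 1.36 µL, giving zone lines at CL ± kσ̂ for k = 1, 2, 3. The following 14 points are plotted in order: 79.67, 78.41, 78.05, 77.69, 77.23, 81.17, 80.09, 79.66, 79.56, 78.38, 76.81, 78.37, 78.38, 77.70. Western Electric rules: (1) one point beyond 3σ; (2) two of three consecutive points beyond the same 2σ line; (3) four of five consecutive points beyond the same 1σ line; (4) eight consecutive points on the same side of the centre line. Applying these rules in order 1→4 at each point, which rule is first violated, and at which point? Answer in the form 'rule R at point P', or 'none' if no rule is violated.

Zone of each point (C = within 1σ̂, B = 1σ̂–2σ̂, A = 2σ̂–3σ̂, * = beyond 3σ̂; sign = side of CL): 1:+B, 2:+C, 3:+C, 4:-C, 5:-C, 6:+A, 7:+B, 8:+B, 9:+B, 10:+C, 11:-C, 12:+C, 13:+C, 14:-C
Rule 3 (four of five consecutive points beyond the same 1σ limit) is satisfied at point 9.

rule 3 at point 9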